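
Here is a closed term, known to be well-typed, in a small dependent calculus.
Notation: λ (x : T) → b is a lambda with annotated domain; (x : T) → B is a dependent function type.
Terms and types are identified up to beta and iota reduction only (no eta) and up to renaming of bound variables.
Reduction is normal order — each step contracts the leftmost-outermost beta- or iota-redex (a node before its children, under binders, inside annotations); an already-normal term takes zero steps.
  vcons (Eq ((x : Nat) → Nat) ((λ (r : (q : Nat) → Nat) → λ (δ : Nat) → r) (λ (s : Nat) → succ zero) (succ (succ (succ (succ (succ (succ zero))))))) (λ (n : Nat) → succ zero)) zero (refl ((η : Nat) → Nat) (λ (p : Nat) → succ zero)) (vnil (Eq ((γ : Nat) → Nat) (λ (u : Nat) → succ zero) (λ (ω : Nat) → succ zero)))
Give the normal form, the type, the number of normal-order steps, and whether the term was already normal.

normal form:
  vcons (Eq ((x : Nat) → Nat) (λ (r : Nat) → succ zero) (λ (q : Nat) → succ zero)) zero (refl ((δ : Nat) → Nat) (λ (s : Nat) → succ zero)) (vnil (Eq ((n : Nat) → Nat) (λ (η : Nat) → succ zero) (λ (p : Nat) → succ zero)))
inferred type:
  Vec (Eq ((x : Nat) → Nat) (λ (r : Nat) → succ zero) (λ (q : Nat) → succ zero)) (succ zero)
normal-order step count: 2
started in normal form: no
first redex: a beta-redex


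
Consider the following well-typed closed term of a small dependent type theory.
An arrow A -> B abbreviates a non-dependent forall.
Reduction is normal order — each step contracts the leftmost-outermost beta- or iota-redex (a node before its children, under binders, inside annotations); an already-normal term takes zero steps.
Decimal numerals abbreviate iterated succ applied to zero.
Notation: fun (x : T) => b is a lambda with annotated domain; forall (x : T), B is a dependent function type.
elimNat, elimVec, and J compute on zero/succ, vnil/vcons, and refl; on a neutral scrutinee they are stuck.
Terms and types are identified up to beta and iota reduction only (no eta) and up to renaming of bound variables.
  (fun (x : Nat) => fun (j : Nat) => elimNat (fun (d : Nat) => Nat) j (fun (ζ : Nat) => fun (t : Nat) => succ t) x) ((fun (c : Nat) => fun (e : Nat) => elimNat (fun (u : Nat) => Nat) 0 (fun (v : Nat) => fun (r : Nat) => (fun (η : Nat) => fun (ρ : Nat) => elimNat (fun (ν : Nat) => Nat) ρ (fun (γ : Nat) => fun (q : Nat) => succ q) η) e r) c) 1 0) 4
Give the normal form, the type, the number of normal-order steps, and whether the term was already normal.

reduced normal form:
  4
inferred type:
  Nat
normal-order step count: 12
already normal: no
first redex: a beta-redex


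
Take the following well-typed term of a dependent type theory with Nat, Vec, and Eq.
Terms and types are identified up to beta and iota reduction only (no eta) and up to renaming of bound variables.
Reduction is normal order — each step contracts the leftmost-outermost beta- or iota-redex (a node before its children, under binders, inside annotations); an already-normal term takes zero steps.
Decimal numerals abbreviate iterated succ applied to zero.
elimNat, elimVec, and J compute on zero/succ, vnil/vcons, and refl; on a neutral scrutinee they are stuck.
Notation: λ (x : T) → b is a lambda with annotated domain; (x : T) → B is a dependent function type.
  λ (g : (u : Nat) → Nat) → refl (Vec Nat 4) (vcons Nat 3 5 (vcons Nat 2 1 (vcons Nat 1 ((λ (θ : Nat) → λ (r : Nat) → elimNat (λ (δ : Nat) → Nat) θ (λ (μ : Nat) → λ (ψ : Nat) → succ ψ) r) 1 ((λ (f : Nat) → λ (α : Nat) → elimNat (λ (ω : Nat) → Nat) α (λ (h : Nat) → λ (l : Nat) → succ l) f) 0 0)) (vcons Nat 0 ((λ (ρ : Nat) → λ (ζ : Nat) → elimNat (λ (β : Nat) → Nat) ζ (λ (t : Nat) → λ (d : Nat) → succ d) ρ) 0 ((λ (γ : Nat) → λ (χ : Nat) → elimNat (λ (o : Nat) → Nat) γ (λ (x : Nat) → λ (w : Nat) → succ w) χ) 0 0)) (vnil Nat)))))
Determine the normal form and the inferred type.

normal form:
  λ (g : (u : Nat) → Nat) → refl (Vec Nat 4) (vcons Nat 3 5 (vcons Nat 2 1 (vcons Nat 1 1 (vcons Nat 0 0 (vnil Nat)))))
type:
  (g : (u : Nat) → Nat) → Eq (Vec Nat 4) (vcons Nat 3 5 (vcons Nat 2 1 (vcons Nat 1 1 (vcons Nat 0 0 (vnil Nat))))) (vcons Nat 3 5 (vcons Nat 2 1 (vcons Nat 1 1 (vcons Nat 0 0 (vnil Nat)))))
observation: 12 normal-order steps separate the term from its normal form.


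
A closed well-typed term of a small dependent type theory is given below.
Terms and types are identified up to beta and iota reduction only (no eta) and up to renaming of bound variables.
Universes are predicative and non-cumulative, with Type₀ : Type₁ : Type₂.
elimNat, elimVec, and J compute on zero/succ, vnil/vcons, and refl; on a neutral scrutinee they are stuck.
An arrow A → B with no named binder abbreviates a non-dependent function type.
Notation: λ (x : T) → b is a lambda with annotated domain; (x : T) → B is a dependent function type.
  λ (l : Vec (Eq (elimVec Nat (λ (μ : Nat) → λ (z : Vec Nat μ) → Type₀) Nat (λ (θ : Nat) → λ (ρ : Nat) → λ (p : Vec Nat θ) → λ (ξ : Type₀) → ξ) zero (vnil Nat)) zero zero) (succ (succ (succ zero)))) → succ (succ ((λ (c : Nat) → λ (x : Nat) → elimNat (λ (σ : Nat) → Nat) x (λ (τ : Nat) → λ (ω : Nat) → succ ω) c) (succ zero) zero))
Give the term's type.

type:
  Vec (Eq Nat zero zero) (succ (succ (succ zero))) → Nat


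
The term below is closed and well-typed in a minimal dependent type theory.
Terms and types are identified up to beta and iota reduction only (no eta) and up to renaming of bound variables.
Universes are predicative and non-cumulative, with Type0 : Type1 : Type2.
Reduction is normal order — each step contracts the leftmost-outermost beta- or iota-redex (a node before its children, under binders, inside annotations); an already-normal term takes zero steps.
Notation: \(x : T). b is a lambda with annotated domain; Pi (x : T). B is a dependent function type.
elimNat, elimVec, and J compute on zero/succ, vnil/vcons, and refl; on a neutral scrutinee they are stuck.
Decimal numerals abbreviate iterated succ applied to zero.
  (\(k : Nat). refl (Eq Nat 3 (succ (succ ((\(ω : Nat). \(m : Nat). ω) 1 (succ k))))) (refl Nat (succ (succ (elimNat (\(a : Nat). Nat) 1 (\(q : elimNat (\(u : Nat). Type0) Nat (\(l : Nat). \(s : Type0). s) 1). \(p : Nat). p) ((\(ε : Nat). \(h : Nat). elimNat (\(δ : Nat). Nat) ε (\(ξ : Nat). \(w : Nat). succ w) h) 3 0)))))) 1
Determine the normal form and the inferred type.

reduced normal form:
  refl (Eq Nat 3 3) (refl Nat 3)
inferred type:
  Eq (Eq Nat 3 3) (refl Nat 3) (refl Nat 3)


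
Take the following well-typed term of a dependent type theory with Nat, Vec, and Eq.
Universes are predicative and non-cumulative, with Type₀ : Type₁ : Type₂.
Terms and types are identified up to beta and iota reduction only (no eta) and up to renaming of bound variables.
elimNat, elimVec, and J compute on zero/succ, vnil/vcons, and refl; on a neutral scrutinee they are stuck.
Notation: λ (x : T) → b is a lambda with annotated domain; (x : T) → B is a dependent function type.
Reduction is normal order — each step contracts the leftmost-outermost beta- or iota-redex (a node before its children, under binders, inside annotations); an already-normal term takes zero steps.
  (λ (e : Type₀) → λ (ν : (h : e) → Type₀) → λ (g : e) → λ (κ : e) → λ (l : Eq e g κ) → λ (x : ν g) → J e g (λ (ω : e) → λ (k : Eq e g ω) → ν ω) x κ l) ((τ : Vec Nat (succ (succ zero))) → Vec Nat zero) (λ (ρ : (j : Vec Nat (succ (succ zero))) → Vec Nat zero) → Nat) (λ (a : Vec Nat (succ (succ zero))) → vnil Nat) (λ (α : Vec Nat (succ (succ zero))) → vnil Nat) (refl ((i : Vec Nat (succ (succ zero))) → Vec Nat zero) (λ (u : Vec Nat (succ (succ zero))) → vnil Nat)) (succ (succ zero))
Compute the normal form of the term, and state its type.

reduced normal form:
  succ (succ zero)
the term's type:
  Nat
observation: reduction starts at a beta-redex, and 7 normal-order steps reach the normal form.


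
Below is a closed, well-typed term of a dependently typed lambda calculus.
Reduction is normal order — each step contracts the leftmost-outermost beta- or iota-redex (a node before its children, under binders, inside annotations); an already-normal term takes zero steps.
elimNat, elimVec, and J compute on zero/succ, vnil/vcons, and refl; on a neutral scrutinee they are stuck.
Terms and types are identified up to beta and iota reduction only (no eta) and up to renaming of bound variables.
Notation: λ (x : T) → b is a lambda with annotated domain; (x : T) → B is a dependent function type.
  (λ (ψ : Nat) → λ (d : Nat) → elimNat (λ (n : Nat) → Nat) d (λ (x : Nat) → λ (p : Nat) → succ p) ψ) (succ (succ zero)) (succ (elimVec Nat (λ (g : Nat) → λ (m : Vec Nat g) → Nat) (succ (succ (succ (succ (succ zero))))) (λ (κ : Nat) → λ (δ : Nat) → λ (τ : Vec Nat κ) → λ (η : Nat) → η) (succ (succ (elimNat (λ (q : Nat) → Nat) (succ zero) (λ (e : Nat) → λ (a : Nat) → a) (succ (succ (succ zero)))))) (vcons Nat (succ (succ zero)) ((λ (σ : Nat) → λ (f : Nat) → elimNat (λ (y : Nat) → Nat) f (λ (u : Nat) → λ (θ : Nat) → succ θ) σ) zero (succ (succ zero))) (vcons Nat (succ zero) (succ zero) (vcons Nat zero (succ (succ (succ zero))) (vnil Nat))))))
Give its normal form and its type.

normal form:
  succ (succ (succ (succ (succ (succ (succ (succ zero)))))))
inferred type:
  Nat
observation: the term reaches its normal form after 25 normal-order steps.


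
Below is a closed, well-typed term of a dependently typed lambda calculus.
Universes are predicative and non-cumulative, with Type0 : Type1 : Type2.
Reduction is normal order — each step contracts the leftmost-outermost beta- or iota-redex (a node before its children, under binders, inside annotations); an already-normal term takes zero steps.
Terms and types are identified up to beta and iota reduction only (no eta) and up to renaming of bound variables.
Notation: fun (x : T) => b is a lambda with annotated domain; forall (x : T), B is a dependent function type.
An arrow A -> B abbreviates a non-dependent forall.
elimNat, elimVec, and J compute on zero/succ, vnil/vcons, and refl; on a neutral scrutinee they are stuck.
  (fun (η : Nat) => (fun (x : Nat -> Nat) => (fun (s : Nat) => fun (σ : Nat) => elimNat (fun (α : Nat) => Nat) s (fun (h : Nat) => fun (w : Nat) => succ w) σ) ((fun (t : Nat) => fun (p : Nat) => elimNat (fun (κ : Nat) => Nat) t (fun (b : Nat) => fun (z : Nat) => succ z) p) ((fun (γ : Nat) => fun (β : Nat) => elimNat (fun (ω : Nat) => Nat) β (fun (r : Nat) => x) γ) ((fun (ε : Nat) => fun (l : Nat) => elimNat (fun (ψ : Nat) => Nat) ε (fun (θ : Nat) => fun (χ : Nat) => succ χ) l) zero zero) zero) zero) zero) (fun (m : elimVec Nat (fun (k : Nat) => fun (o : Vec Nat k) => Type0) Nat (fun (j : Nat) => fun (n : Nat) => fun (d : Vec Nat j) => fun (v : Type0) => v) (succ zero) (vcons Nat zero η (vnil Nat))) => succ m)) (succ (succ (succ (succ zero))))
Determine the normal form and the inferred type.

resulting normal form:
  zero
inferred type:
  Nat


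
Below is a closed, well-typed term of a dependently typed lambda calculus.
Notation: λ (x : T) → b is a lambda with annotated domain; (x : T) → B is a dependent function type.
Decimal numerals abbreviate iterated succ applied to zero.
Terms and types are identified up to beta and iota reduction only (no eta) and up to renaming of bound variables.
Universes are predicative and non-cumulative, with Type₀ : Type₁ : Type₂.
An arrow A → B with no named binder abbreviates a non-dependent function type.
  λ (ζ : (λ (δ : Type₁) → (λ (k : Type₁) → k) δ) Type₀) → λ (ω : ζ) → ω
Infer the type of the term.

type:
  (ζ : Type₀) → ζ → ζ


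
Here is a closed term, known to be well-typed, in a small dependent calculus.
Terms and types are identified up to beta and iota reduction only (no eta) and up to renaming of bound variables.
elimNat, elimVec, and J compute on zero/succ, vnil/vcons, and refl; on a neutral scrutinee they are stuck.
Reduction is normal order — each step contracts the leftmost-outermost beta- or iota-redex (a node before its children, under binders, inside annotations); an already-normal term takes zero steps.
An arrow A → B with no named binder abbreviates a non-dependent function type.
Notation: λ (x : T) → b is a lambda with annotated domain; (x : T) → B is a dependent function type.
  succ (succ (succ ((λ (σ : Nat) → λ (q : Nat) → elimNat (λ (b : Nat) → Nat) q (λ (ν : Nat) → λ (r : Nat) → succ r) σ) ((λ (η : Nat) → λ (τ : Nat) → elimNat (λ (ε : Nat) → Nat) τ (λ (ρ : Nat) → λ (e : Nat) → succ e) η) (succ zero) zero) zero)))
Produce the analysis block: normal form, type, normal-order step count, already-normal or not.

resulting normal form:
  succ (succ (succ (succ zero)))
the term's type:
  Nat
normal-order step count: 12
already normal: no
first redex: a beta-redex


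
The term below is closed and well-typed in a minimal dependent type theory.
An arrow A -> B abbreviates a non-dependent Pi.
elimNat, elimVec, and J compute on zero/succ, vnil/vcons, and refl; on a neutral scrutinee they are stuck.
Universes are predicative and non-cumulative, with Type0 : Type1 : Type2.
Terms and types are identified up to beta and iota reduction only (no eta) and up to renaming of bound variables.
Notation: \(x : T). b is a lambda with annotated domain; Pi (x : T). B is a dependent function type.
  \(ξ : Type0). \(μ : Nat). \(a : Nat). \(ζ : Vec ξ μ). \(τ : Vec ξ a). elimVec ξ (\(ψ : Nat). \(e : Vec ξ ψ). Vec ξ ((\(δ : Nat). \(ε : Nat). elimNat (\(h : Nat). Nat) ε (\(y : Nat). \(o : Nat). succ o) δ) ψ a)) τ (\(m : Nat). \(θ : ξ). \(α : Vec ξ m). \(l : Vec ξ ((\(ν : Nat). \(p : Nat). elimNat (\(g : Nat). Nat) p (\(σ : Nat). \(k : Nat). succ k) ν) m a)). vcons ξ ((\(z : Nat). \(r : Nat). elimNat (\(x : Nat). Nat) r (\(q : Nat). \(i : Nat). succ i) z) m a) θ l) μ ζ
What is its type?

inferred type:
  Pi (ξ : Type0). Pi (μ : Nat). Pi (a : Nat). Vec ξ μ -> Vec ξ a -> Vec ξ (elimNat (\(ζ : Nat). Nat) a (\(τ : Nat). \(ψ : Nat). succ ψ) μ)


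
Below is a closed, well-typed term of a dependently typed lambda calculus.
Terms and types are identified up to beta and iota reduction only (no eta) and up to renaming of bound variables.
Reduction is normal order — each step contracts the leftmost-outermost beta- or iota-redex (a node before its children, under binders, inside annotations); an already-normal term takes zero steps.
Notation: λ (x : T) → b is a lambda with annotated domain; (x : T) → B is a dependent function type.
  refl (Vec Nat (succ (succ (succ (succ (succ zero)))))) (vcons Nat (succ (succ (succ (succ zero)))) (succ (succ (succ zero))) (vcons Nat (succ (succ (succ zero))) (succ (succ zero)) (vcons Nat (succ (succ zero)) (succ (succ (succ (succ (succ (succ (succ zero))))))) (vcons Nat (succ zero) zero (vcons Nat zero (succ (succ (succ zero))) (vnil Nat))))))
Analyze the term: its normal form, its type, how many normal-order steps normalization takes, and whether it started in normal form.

normal form:
  refl (Vec Nat (succ (succ (succ (succ (succ zero)))))) (vcons Nat (succ (succ (succ (succ zero)))) (succ (succ (succ zero))) (vcons Nat (succ (succ (succ zero))) (succ (succ zero)) (vcons Nat (succ (succ zero)) (succ (succ (succ (succ (succ (succ (succ zero))))))) (vcons Nat (succ zero) zero (vcons Nat zero (succ (succ (succ zero))) (vnil Nat))))))
type:
  Eq (Vec Nat (succ (succ (succ (succ (succ zero)))))) (vcons Nat (succ (succ (succ (succ zero)))) (succ (succ (succ zero))) (vcons Nat (succ (succ (succ zero))) (succ (succ zero)) (vcons Nat (succ (succ zero)) (succ (succ (succ (succ (succ (succ (succ zero))))))) (vcons Nat (succ zero) zero (vcons Nat zero (succ (succ (succ zero))) (vnil Nat)))))) (vcons Nat (succ (succ (succ (succ zero)))) (succ (succ (succ zero))) (vcons Nat (succ (succ (succ zero))) (succ (succ zero)) (vcons Nat (succ (succ zero)) (succ (succ (succ (succ (succ (succ (succ zero))))))) (vcons Nat (succ zero) zero (vcons Nat zero (succ (succ (succ zero))) (vnil Nat))))))
normal-order step count: 0
term was already normal: yes


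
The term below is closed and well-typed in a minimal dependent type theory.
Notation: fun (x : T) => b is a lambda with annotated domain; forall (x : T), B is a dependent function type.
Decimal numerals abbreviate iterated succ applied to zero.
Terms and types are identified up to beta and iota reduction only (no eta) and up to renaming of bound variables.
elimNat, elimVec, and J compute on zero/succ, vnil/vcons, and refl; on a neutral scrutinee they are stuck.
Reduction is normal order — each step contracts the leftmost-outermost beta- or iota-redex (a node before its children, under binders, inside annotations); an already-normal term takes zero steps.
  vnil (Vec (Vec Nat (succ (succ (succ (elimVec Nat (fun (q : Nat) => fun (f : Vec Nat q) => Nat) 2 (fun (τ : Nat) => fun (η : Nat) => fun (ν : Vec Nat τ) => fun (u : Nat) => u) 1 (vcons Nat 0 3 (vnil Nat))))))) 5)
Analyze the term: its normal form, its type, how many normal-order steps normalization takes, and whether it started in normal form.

normal form:
  vnil (Vec (Vec Nat 5) 5)
type:
  Vec (Vec (Vec Nat 5) 5) 0
steps to reach normal form (normal order): 6
started in normal form: no
first contracted redex: an elimVec iota-redex


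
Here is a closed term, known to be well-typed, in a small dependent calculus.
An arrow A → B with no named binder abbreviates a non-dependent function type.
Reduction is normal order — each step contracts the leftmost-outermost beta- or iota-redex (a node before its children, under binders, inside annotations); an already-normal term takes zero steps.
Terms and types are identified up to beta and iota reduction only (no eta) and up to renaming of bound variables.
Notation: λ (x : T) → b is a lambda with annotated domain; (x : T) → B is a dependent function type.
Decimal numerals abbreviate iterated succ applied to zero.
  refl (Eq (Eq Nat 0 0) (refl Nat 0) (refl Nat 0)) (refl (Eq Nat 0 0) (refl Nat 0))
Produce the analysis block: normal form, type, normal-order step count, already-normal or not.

reduced normal form:
  refl (Eq (Eq Nat 0 0) (refl Nat 0) (refl Nat 0)) (refl (Eq Nat 0 0) (refl Nat 0))
type:
  Eq (Eq (Eq Nat 0 0) (refl Nat 0) (refl Nat 0)) (refl (Eq Nat 0 0) (refl Nat 0)) (refl (Eq Nat 0 0) (refl Nat 0))
reduction steps (normal order): 0
term was already normal: yes


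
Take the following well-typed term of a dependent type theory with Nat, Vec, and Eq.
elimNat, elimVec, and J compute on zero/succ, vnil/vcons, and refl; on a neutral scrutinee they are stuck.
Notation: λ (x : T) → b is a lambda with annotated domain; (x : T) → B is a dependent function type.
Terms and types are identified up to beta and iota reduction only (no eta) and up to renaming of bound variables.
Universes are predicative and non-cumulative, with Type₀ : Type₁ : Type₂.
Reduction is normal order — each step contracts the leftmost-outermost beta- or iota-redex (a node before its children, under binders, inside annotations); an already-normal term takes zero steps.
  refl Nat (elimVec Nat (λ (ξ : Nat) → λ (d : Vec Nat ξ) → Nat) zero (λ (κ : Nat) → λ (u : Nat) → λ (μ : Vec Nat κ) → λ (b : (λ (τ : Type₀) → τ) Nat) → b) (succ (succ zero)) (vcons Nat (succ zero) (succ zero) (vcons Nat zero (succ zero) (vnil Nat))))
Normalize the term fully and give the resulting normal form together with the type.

reduced normal form:
  refl Nat zero
type:
  Eq Nat zero zero


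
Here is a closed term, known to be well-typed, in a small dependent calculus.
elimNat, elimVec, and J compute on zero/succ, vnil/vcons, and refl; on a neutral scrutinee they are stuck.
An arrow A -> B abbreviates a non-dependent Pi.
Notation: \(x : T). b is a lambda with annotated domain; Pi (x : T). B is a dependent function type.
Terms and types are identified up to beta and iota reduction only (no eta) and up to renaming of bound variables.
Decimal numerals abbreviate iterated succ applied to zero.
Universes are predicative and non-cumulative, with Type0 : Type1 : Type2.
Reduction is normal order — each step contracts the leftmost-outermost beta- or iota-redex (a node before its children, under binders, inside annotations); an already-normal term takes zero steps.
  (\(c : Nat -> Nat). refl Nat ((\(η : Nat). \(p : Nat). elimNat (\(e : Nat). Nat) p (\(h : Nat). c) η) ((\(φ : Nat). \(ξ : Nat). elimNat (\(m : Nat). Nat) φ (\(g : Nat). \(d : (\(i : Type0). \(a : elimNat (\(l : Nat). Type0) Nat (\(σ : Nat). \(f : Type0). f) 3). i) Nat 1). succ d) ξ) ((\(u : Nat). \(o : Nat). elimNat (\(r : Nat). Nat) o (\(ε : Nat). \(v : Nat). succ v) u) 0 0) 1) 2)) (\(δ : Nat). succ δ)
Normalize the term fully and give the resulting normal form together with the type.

normal form:
  refl Nat 3
inferred type:
  Eq Nat 3 3


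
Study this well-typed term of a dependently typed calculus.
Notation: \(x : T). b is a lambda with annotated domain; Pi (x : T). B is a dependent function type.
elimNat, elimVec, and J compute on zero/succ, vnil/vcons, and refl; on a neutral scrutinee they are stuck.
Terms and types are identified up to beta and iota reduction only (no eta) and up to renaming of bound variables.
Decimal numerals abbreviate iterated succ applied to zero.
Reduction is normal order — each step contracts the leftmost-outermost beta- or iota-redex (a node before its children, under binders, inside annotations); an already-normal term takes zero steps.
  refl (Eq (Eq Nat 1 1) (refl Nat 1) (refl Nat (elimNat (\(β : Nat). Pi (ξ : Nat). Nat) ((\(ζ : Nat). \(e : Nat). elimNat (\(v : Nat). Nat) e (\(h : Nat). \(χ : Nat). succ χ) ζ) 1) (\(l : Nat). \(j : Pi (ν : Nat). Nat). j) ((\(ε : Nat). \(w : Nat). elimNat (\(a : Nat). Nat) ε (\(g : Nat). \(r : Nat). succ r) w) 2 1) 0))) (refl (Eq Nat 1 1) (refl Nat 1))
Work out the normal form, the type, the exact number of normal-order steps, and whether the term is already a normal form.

resulting normal form:
  refl (Eq (Eq Nat 1 1) (refl Nat 1) (refl Nat 1)) (refl (Eq Nat 1 1) (refl Nat 1))
inferred type:
  Eq (Eq (Eq Nat 1 1) (refl Nat 1) (refl Nat 1)) (refl (Eq Nat 1 1) (refl Nat 1)) (refl (Eq Nat 1 1) (refl Nat 1))
steps to reach normal form (normal order): 22
term was already normal: no
first contracted redex: a beta-redex


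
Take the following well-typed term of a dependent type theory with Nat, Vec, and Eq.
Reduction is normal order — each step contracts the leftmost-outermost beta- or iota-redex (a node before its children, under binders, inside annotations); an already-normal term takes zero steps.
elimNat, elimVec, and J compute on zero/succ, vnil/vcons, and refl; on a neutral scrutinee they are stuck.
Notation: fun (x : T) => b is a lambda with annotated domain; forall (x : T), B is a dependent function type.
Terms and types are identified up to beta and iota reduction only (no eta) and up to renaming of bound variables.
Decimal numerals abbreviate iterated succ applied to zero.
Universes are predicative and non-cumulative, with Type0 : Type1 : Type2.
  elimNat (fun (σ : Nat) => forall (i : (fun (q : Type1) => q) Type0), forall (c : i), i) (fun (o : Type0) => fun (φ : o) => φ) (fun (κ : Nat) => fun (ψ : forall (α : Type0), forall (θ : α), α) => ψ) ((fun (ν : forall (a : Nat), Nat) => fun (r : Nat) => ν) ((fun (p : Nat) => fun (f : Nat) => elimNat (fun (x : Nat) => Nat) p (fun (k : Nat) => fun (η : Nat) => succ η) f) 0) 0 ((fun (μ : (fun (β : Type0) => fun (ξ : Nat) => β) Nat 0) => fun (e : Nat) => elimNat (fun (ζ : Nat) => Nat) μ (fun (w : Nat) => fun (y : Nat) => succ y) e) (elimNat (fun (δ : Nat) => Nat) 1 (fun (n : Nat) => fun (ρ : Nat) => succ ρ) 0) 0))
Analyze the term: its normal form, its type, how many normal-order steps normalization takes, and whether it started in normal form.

reduced normal form:
  fun (σ : Type0) => fun (i : σ) => i
type:
  forall (σ : Type0), forall (i : σ), σ
reduction steps (normal order): 17
already normal: no
first redex: a beta-redex


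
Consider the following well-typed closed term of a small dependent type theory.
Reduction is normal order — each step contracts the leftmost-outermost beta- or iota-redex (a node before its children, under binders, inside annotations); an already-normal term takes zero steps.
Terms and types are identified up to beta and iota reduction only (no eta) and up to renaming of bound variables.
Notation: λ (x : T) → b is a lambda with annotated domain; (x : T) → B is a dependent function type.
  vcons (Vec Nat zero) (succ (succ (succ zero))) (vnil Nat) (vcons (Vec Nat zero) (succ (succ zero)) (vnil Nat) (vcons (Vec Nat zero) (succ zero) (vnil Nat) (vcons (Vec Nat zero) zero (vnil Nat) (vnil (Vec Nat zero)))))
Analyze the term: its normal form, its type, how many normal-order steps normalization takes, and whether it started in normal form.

normal form:
  vcons (Vec Nat zero) (succ (succ (succ zero))) (vnil Nat) (vcons (Vec Nat zero) (succ (succ zero)) (vnil Nat) (vcons (Vec Nat zero) (succ zero) (vnil Nat) (vcons (Vec Nat zero) zero (vnil Nat) (vnil (Vec Nat zero)))))
type:
  Vec (Vec Nat zero) (succ (succ (succ (succ zero))))
normal-order step count: 0
started in normal form: yes


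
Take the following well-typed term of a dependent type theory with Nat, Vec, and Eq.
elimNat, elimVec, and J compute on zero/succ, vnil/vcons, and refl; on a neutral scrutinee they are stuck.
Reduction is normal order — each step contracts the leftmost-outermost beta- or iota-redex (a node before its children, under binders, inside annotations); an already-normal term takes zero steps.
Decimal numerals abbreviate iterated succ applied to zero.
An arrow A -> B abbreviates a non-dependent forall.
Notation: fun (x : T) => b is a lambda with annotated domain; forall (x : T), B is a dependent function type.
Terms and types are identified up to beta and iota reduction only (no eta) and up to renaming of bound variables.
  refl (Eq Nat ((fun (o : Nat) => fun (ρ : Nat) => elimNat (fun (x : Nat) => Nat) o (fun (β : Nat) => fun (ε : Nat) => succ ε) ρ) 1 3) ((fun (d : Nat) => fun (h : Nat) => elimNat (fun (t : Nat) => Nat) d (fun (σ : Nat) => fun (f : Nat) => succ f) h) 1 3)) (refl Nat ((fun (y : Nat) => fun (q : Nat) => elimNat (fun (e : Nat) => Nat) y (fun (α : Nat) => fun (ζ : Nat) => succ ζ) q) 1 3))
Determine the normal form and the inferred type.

resulting normal form:
  refl (Eq Nat 4 4) (refl Nat 4)
the term's type:
  Eq (Eq Nat 4 4) (refl Nat 4) (refl Nat 4)


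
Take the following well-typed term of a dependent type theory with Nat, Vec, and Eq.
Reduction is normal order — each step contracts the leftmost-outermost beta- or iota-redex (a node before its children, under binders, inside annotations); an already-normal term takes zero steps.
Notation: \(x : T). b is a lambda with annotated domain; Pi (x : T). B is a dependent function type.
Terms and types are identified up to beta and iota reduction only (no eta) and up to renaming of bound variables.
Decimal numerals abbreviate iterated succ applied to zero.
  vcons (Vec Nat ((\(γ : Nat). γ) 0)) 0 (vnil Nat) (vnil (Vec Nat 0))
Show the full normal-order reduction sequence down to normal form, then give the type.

normal-order reduction:
  vcons (Vec Nat ((\(γ : Nat). γ) 0)) 0 (vnil Nat) (vnil (Vec Nat 0))
  ~> vcons (Vec Nat 0) 0 (vnil Nat) (vnil (Vec Nat 0))
inferred type:
  Vec (Vec Nat 0) 1


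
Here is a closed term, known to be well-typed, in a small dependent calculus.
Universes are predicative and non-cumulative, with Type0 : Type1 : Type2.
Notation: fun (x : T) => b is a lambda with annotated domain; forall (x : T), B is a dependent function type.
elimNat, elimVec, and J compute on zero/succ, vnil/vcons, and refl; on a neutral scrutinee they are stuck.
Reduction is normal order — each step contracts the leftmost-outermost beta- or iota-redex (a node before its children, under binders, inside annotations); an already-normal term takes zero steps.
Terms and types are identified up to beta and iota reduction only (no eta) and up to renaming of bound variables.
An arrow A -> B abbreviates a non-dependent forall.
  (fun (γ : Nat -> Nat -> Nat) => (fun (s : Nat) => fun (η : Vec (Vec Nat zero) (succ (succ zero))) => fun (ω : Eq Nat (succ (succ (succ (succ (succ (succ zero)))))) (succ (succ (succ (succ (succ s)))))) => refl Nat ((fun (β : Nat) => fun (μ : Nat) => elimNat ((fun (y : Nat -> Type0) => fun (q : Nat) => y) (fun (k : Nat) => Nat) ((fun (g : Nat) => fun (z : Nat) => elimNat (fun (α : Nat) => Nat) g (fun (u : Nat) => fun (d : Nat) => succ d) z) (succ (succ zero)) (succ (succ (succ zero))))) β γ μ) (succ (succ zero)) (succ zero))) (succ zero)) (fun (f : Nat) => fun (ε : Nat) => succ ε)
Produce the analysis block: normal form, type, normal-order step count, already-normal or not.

reduced normal form:
  fun (γ : Vec (Vec Nat zero) (succ (succ zero))) => fun (s : Eq Nat (succ (succ (succ (succ (succ (succ zero)))))) (succ (succ (succ (succ (succ (succ zero))))))) => refl Nat (succ (succ (succ zero)))
inferred type:
  Vec (Vec Nat zero) (succ (succ zero)) -> Eq Nat (succ (succ (succ (succ (succ (succ zero)))))) (succ (succ (succ (succ (succ (succ zero)))))) -> Eq Nat (succ (succ (succ zero))) (succ (succ (succ zero)))
steps to reach normal form (normal order): 8
already normal: no
first redex: a beta-redex


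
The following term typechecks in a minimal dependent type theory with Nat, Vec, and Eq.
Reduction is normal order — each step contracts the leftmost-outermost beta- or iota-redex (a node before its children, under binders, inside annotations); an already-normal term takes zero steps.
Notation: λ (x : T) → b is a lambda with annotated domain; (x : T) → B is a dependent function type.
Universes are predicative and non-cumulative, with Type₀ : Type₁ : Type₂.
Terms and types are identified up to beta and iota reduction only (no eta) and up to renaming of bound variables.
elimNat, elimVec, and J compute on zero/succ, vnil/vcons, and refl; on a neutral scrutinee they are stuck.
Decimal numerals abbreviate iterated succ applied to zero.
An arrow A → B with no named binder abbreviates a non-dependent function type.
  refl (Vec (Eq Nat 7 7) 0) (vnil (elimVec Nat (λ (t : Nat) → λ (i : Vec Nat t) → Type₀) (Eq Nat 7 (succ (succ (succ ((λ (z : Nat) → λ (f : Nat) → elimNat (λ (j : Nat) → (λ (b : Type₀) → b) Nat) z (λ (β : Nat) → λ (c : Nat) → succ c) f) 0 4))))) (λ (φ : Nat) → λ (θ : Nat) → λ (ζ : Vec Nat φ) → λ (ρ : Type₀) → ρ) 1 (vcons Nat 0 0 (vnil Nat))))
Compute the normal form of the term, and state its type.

resulting normal form:
  refl (Vec (Eq Nat 7 7) 0) (vnil (Eq Nat 7 7))
the term's type:
  Eq (Vec (Eq Nat 7 7) 0) (vnil (Eq Nat 7 7)) (vnil (Eq Nat 7 7))
observation: 21 normal-order steps separate the term from its normal form.


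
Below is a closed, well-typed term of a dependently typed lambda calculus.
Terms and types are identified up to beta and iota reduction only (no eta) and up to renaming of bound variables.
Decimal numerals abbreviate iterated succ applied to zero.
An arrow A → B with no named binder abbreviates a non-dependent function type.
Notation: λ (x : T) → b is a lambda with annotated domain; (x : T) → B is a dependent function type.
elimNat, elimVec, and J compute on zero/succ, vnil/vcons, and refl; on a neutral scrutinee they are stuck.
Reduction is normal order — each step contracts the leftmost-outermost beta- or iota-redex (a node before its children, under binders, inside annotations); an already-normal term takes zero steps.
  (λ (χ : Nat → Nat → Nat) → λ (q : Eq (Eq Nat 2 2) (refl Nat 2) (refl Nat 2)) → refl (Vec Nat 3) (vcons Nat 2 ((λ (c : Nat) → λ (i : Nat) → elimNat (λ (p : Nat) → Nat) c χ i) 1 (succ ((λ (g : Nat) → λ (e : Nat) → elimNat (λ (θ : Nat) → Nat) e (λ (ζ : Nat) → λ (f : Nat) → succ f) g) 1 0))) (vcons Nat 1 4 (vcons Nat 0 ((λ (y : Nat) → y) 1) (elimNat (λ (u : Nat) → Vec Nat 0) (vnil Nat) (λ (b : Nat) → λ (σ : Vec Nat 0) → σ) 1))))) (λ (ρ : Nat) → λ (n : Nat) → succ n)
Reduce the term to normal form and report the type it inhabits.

normal form:
  λ (χ : Eq (Eq Nat 2 2) (refl Nat 2) (refl Nat 2)) → refl (Vec Nat 3) (vcons Nat 2 3 (vcons Nat 1 4 (vcons Nat 0 1 (vnil Nat))))
type:
  Eq (Eq Nat 2 2) (refl Nat 2) (refl Nat 2) → Eq (Vec Nat 3) (vcons Nat 2 3 (vcons Nat 1 4 (vcons Nat 0 1 (vnil Nat)))) (vcons Nat 2 3 (vcons Nat 1 4 (vcons Nat 0 1 (vnil Nat))))


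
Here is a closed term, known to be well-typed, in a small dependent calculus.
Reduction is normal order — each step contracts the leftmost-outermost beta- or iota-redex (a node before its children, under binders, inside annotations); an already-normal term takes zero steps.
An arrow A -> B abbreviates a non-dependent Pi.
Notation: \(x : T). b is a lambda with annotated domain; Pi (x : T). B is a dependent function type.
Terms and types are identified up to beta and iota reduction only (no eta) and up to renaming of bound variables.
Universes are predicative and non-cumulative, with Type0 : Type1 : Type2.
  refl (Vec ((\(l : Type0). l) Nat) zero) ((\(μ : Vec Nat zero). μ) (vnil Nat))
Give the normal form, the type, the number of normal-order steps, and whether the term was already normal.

reduced normal form:
  refl (Vec Nat zero) (vnil Nat)
the term's type:
  Eq (Vec Nat zero) (vnil Nat) (vnil Nat)
steps to reach normal form (normal order): 2
already normal: no
first contracted redex: a beta-redex


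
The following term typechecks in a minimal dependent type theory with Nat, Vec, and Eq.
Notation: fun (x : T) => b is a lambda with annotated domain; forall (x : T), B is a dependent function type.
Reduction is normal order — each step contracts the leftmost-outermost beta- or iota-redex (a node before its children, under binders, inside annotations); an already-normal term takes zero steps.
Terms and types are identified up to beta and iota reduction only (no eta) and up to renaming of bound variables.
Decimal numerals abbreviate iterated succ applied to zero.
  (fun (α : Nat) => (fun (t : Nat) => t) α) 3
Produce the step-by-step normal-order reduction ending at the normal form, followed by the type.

normal-order reduction:
  (fun (α : Nat) => (fun (t : Nat) => t) α) 3
  ~> (fun (α : Nat) => α) 3
  ~> 3
type:
  Nat


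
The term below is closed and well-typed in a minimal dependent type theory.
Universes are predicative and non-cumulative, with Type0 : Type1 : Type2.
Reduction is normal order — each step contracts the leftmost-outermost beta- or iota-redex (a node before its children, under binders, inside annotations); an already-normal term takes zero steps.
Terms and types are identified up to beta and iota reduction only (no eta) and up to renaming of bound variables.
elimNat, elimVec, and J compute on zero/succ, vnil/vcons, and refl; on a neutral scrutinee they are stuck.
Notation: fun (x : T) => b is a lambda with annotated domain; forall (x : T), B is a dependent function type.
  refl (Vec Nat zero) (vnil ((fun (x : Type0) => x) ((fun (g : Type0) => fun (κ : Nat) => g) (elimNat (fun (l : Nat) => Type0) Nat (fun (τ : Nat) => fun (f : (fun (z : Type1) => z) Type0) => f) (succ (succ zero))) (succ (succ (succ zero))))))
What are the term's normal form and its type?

reduced normal form:
  refl (Vec Nat zero) (vnil Nat)
inferred type:
  Eq (Vec Nat zero) (vnil Nat) (vnil Nat)
observation: the first redex contracted is a beta-redex; the normal form is reached in 10 normal-order steps.


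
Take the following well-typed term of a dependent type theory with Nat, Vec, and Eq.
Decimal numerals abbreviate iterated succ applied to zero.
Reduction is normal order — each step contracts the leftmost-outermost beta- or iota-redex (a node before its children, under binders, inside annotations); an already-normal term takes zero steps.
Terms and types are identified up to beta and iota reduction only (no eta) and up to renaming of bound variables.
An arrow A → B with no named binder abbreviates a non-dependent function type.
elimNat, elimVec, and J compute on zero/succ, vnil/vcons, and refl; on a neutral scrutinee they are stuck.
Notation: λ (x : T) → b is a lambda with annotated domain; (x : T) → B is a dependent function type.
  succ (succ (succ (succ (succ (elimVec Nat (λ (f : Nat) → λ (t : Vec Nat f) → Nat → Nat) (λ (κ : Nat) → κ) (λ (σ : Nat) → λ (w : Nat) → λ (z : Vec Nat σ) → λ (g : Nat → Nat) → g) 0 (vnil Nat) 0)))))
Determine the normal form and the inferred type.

resulting normal form:
  5
type:
  Nat
observation: normalization takes exactly 2 steps under the normal-order strategy.


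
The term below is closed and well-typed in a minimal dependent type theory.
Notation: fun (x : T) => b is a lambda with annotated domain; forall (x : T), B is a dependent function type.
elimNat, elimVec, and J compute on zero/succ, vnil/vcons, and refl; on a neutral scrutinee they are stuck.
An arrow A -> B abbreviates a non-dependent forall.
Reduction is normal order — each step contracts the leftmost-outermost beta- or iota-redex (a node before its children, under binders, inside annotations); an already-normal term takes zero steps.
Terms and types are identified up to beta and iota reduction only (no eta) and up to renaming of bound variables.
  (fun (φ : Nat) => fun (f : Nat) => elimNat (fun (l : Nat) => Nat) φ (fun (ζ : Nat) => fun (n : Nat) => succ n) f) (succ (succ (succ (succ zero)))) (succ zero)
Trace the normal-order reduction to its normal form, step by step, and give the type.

normal-order reduction sequence:
  (fun (φ : Nat) => fun (f : Nat) => elimNat (fun (l : Nat) => Nat) φ (fun (ζ : Nat) => fun (n : Nat) => succ n) f) (succ (succ (succ (succ zero)))) (succ zero)
  ~> (fun (φ : Nat) => elimNat (fun (f : Nat) => Nat) (succ (succ (succ (succ zero)))) (fun (l : Nat) => fun (ζ : Nat) => succ ζ) φ) (succ zero)
  ~> elimNat (fun (φ : Nat) => Nat) (succ (succ (succ (succ zero)))) (fun (f : Nat) => fun (l : Nat) => succ l) (succ zero)
  ~> (fun (φ : Nat) => fun (f : Nat) => succ f) zero (elimNat (fun (l : Nat) => Nat) (succ (succ (succ (succ zero)))) (fun (ζ : Nat) => fun (n : Nat) => succ n) zero)
  ~> (fun (φ : Nat) => succ φ) (elimNat (fun (f : Nat) => Nat) (succ (succ (succ (succ zero)))) (fun (l : Nat) => fun (ζ : Nat) => succ ζ) zero)
  ~> succ (elimNat (fun (φ : Nat) => Nat) (succ (succ (succ (succ zero)))) (fun (f : Nat) => fun (l : Nat) => succ l) zero)
  ~> succ (succ (succ (succ (succ zero))))
the term's type:
  Nat


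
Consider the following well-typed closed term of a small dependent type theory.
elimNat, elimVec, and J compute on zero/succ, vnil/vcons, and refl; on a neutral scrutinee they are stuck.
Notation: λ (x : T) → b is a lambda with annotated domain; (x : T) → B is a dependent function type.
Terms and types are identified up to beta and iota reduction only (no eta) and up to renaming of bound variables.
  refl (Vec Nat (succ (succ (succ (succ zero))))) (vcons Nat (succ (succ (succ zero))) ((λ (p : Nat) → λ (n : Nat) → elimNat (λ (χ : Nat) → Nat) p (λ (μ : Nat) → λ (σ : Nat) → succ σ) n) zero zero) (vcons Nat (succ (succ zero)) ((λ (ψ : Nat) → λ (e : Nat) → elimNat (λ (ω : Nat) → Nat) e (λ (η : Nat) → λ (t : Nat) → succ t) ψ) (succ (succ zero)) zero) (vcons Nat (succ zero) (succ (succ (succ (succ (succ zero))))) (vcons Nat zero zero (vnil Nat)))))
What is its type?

inferred type:
  Eq (Vec Nat (succ (succ (succ (succ zero))))) (vcons Nat (succ (succ (succ zero))) zero (vcons Nat (succ (succ zero)) (succ (succ zero)) (vcons Nat (succ zero) (succ (succ (succ (succ (succ zero))))) (vcons Nat zero zero (vnil Nat))))) (vcons Nat (succ (succ (succ zero))) zero (vcons Nat (succ (succ zero)) (succ (succ zero)) (vcons Nat (succ zero) (succ (succ (succ (succ (succ zero))))) (vcons Nat zero zero (vnil Nat)))))


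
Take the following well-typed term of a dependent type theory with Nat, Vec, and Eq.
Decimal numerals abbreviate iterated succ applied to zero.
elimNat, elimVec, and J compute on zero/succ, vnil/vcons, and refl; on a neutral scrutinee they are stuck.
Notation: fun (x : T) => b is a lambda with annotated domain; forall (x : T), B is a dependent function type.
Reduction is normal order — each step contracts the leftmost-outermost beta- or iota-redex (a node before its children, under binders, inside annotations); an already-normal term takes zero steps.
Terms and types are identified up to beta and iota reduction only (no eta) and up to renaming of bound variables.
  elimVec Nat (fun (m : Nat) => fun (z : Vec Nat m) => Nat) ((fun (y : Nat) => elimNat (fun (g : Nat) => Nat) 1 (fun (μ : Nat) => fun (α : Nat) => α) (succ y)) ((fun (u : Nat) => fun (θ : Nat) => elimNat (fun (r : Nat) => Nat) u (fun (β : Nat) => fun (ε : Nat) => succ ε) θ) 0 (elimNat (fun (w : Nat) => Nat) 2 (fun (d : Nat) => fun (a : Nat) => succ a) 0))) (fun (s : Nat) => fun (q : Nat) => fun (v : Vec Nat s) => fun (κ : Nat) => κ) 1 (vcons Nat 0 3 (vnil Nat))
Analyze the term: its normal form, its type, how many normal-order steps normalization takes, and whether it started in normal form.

normal form:
  1
the term's type:
  Nat
reduction steps (normal order): 27
started in normal form: no
first contracted redex: an elimVec iota-redex
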